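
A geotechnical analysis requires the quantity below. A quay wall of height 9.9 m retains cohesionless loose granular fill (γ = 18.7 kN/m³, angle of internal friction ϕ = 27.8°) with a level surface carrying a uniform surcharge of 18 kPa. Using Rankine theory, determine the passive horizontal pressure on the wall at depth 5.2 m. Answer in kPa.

K_p = (1 + sin φ)/(1 − sin φ) = 2.748.
σ_v = γz + q = 18.7 × 5.2 + 18 = 115.2 kPa.
σ_h = K_p σ_v = 2.748 × 115.2 = 316.7 kPa.

317 kPa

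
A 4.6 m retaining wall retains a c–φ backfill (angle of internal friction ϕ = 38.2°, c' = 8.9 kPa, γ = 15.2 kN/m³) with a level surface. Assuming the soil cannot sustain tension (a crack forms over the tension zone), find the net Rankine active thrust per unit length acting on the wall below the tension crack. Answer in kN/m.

8.58 kN/m

K_a = 0.2358; √K_a = 0.4856.
Tension-crack depth z_c = 2c/(γ√K_a) = 2×8.9/(15.2×0.4856) = 2.412 m.
σ_a at base = K_a γ H − 2c√K_a = 0.2358×15.2×4.6 − 2×8.9×0.4856 = 7.843 kPa.
P_a = ½ × 7.843 × (H − z_c) = 0.5×7.843×2.188 = 8.581 kN/m.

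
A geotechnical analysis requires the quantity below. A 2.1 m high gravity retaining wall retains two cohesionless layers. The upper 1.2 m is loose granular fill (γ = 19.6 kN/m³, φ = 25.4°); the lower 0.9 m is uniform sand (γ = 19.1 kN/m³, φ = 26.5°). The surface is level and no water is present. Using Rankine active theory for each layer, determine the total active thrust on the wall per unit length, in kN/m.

16.7 kN/m

K_a1 = tan²(45°−25.4°/2) = 0.3996; K_a2 = tan²(45°−26.5°/2) = 0.3829.
Layer 1: σ at base = K_a1 γ₁ h₁ = 9.400 kPa; P₁ = ½×9.400×1.2 = 5.640.
Layer 2: σ_v at top = γ₁h₁ = 23.52; σ_h top = K_a2×23.52 = 9.007; σ_h base = K_a2×(23.52+19.1×0.9) = 15.59.
P₂ = ½(9.007+15.59)×0.9 = 11.07. Total P_a = 5.640+11.07 = 16.71 kN/m.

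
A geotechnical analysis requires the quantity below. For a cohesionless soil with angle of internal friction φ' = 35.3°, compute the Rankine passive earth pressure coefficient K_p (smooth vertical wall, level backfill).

K_p = (1 + sin φ)/(1 − sin φ) = tan²(45° + 35.3°/2) = 3.738.

3.74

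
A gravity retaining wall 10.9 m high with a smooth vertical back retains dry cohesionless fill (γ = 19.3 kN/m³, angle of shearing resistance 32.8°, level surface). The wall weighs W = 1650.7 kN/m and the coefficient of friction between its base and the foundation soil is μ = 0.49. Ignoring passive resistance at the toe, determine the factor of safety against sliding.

K_a = tan²(45° − 32.8°/2) = 0.2973.
P_a = ½K_aγH² = 0.5×0.2973×19.3×10.9² = 340.8 kN/m, acting at H/3 = 3.633 m above the base.
FS_sliding = μW / P_a = 0.49×1650.7 / 340.8 = 2.373.

2.37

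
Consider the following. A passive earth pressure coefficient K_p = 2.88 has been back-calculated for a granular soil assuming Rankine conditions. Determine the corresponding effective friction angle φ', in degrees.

29.0°

K_p = (1+sin φ)/(1−sin φ) ⇒ sin φ = (K_p − 1)/(K_p + 1) = 0.4845.
φ = arcsin(0.4845) = 28.98°.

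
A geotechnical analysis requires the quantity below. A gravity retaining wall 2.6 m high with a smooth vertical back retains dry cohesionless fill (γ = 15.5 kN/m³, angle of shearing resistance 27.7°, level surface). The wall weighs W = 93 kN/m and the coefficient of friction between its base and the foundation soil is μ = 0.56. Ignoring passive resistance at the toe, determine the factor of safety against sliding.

2.72

K_a = tan²(45° − 27.7°/2) = 0.3653.
P_a = ½K_aγH² = 0.5×0.3653×15.5×2.6² = 19.14 kN/m, acting at H/3 = 0.8667 m above the base.
FS_sliding = μW / P_a = 0.56×93 / 19.14 = 2.721.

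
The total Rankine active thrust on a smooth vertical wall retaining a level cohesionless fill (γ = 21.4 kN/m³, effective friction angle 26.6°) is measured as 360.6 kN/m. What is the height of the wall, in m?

9.40 m

K_a = 0.3814. P_a = ½ K_a γ H² ⇒ H = √(2P_a/(K_a γ)).
H = √(2×360.6/(0.3814×21.4)) = 9.400 m.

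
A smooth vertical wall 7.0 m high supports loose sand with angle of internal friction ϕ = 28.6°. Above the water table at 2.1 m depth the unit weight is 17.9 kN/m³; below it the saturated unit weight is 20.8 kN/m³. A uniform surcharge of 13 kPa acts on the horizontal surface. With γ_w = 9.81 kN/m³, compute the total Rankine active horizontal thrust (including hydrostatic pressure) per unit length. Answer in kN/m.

275 kN/m

K_a = tan²(45° − φ/2) = 0.3525.
γ' = 20.8 − 9.81 = 10.99 kN/m³. h₂ = H − d_w = 4.9 m.
σ'_h: at surface K_a·q = 4.583; at WT K_a(q+γd_w) = 17.84; at base K_a(q+γd_w+γ'h₂) = 36.82 kPa.
P₁ = ½(4.583+17.84)×2.1 = 23.54; P₂ = ½(17.84+36.82)×4.9 = 133.9; P_w = ½γ_w h₂² = 117.8.
Total = 23.54+133.9+117.8 = 275.2 kN/m.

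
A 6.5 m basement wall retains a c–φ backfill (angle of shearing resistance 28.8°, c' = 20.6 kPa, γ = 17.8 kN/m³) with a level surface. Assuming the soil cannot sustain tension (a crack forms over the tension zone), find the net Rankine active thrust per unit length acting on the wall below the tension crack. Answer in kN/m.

K_a = 0.3498; √K_a = 0.5914.
Tension-crack depth z_c = 2c/(γ√K_a) = 2×20.6/(17.8×0.5914) = 3.914 m.
σ_a at base = K_a γ H − 2c√K_a = 0.3498×17.8×6.5 − 2×20.6×0.5914 = 16.10 kPa.
P_a = ½ × 16.10 × (H − z_c) = 0.5×16.10×2.586 = 20.82 kN/m.

20.8 kN/m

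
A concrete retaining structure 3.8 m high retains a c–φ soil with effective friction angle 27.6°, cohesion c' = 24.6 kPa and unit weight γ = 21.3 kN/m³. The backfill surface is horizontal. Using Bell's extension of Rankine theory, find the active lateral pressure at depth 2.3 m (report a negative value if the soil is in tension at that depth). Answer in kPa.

K_a = (1 − sin φ)/(1 + sin φ) = 0.3668.
σ_a = K_a γ z − 2c√K_a = 0.3668×21.3×2.3 − 2×24.6×0.6056 = -11.83 kPa.

-11.8 kPa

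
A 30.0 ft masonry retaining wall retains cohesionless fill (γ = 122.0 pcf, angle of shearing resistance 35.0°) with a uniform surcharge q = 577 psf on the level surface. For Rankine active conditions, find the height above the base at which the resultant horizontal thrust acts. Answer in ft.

K_a = 0.2710.
Triangular part P₁ = ½K_aγH² = 14880 at H/3 = 10.00 ft; rectangular part P₂ = K_a q H = 4691 at H/2 = 15.00 ft.
ȳ = (P₁·10.00 + P₂·15.00)/(P₁+P₂) = 11.20 ft.

11.2 ft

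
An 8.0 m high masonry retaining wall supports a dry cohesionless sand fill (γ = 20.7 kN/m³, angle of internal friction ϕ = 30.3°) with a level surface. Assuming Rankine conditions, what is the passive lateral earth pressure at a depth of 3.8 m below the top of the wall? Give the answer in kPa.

239 kPa

K_p = (1 + sin φ)/(1 − sin φ) = 3.037.
σ_h = K_p γ z = 3.037 × 20.7 × 3.8 = 238.9 kPa.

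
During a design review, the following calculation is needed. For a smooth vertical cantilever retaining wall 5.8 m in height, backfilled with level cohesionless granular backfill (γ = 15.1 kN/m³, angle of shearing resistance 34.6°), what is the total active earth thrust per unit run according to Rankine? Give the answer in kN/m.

70.0 kN/m

K_a = tan²(45° − φ/2) = 0.2756.
P_a = ½ K_a γ H² = 0.5 × 0.2756 × 15.1 × 5.8² = 70.01 kN/m.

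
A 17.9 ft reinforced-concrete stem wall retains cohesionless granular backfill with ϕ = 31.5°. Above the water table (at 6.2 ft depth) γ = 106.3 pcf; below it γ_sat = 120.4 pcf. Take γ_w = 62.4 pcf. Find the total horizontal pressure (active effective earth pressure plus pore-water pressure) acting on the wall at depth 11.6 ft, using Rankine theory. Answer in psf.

K_a = (1 − sin φ)/(1 + sin φ) = 0.3136.
γ' = 120.4 − 62.4 = 58.00 pcf.
Effective vertical stress at 11.6 ft: σ'_v = 106.3×6.2 + 58.00×5.40 = 972.3 psf.
σ'_h = K_a σ'_v = 0.3136 × 972.3 = 304.9 psf; u = γ_w × 5.40 = 337.0 psf.
Total σ_h = 304.9 + 337.0 = 641.9 psf.

642 psf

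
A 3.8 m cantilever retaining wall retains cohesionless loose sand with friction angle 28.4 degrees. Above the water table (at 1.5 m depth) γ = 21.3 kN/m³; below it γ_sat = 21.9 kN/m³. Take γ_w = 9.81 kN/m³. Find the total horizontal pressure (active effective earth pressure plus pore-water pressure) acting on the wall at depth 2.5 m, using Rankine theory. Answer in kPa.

25.5 kPa

K_a = (1 − sin φ)/(1 + sin φ) = 0.3554.
γ' = 21.9 − 9.81 = 12.09 kN/m³.
Effective vertical stress at 2.5 m: σ'_v = 21.3×1.5 + 12.09×1.00 = 44.04 kPa.
σ'_h = K_a σ'_v = 0.3554 × 44.04 = 15.65 kPa; u = γ_w × 1.00 = 9.810 kPa.
Total σ_h = 15.65 + 9.810 = 25.46 kPa.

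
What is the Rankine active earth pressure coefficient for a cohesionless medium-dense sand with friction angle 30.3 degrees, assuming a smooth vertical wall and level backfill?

K_a = tan²(45° − φ/2) = tan²(29.85°) = 0.3293.

0.329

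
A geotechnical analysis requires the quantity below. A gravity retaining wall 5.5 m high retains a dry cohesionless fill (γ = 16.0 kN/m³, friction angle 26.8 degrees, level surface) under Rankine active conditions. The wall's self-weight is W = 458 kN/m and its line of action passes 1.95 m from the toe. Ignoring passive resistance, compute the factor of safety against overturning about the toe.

5.32

K_a = tan²(45° − 26.8°/2) = 0.3785.
P_a = ½K_aγH² = 0.5×0.3785×16.0×5.5² = 91.59 kN/m, acting at H/3 = 1.833 m above the base.
Overturning moment M_o = P_a × H/3 = 91.59 × 1.833 = 167.9.
Resisting moment M_r = W × 1.95 = 458 × 1.95 = 893.1.
FS_overturning = M_r/M_o = 893.1/167.9 = 5.319.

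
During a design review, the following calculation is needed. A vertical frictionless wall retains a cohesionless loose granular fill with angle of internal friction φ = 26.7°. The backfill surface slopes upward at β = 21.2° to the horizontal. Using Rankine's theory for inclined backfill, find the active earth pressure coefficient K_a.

K_a = cos β · (cos β − √(cos²β − cos²φ)) / (cos β + √(cos²β − cos²φ)).
cos β = 0.9323, cos φ = 0.8934, √(cos²β − cos²φ) = 0.2667.
K_a = 0.9323 × (0.9323 − 0.2667)/(0.9323 + 0.2667) = 0.5176.

0.518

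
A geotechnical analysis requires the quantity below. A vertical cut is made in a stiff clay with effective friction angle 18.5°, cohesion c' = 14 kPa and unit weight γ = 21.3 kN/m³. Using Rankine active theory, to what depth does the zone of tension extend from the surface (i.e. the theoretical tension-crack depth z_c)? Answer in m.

1.83 m

K_a = tan²(45° − 18.5°/2) = 0.5183; √K_a = 0.7199.
The active pressure is zero where K_a γ z = 2c√K_a, so z_c = 2c/(γ√K_a) = 2×14/(21.3×0.7199) = 1.826 m.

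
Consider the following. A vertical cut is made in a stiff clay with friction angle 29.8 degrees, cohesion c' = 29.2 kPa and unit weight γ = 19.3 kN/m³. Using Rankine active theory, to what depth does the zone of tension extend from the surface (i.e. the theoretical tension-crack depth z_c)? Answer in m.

5.22 m

K_a = tan²(45° − 29.8°/2) = 0.3360; √K_a = 0.5797.
The active pressure is zero where K_a γ z = 2c√K_a, so z_c = 2c/(γ√K_a) = 2×29.2/(19.3×0.5797) = 5.220 m.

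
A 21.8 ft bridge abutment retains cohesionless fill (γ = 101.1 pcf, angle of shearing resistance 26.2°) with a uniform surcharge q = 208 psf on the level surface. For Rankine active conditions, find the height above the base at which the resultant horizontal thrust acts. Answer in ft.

7.84 ft

K_a = 0.3874.
Triangular part P₁ = ½K_aγH² = 9308 at H/3 = 7.267 ft; rectangular part P₂ = K_a q H = 1757 at H/2 = 10.90 ft.
ȳ = (P₁·7.267 + P₂·10.90)/(P₁+P₂) = 7.844 ft.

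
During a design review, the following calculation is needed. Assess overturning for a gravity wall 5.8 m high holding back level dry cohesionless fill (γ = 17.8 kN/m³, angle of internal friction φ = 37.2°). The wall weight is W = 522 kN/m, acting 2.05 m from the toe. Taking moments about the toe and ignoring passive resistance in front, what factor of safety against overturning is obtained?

K_a = tan²(45° − 37.2°/2) = 0.2464.
P_a = ½K_aγH² = 0.5×0.2464×17.8×5.8² = 73.78 kN/m, acting at H/3 = 1.933 m above the base.
Overturning moment M_o = P_a × H/3 = 73.78 × 1.933 = 142.6.
Resisting moment M_r = W × 2.05 = 522 × 2.05 = 1070.
FS_overturning = M_r/M_o = 1070/142.6 = 7.502.

7.50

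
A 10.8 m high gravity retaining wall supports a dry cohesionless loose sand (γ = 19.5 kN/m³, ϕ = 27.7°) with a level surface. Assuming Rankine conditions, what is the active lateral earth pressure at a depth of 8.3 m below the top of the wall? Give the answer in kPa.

K_a = (1 − sin φ)/(1 + sin φ) = 0.3653.
σ_h = K_a γ z = 0.3653 × 19.5 × 8.3 = 59.13 kPa.

59.1 kPa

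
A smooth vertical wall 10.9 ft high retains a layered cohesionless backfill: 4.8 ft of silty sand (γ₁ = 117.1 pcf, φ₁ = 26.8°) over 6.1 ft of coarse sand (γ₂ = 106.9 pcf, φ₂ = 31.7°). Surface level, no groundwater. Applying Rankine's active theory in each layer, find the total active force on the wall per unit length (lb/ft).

2200 lb/ft

K_a1 = tan²(45°−26.8°/2) = 0.3785; K_a2 = tan²(45°−31.7°/2) = 0.3111.
Layer 1: σ at base = K_a1 γ₁ h₁ = 212.7 psf; P₁ = ½×212.7×4.8 = 510.6.
Layer 2: σ_v at top = γ₁h₁ = 562.1; σ_h top = K_a2×562.1 = 174.8; σ_h base = K_a2×(562.1+106.9×6.1) = 377.7.
P₂ = ½(174.8+377.7)×6.1 = 1685. Total P_a = 510.6+1685 = 2196 lb/ft.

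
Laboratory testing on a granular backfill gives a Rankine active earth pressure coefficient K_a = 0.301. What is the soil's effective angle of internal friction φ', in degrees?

32.5°

K_a = tan²(45° − φ/2) ⇒ 45° − φ/2 = arctan(√0.301) = 28.75°.
φ = 2(45° − 28.75°) = 32.50°.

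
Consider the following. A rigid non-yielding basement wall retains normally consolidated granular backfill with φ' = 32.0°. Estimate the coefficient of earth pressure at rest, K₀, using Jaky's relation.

K₀ = 1 − sin φ' = 1 − sin 32.0° = 0.4701.

0.470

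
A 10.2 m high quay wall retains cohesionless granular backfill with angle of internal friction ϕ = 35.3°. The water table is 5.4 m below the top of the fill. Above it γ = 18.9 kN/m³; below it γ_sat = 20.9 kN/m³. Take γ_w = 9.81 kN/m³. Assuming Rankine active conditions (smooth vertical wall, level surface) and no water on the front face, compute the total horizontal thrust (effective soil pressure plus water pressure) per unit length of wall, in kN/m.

352 kN/m

K_a = tan²(45° − φ/2) = 0.2675.
γ' = 20.9 − 9.81 = 11.09 kN/m³. Depth below WT = 4.8 m.
σ'_h at WT = K_a γ d_w = 27.31 kPa; at base = 27.31 + K_a γ' × 4.8 = 41.55 kPa.
P₁ (0–5.4 m) = ½×27.31×5.4 = 73.72. P₂ (5.4–10.2 m) = ½(27.31+41.55)×4.8 = 165.2.
P_w = ½ γ_w h₂² = 0.5×9.81×4.8² = 113.0. Total = 73.72+165.2+113.0 = 352.0 kN/m.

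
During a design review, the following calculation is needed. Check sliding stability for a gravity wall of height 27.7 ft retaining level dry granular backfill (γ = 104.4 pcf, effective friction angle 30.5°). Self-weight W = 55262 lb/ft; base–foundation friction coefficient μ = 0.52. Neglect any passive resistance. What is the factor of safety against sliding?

K_a = tan²(45° − 30.5°/2) = 0.3267.
P_a = ½K_aγH² = 0.5×0.3267×104.4×27.7² = 13080 lb/ft, acting at H/3 = 9.233 ft above the base.
FS_sliding = μW / P_a = 0.52×55262 / 13080 = 2.196.

2.20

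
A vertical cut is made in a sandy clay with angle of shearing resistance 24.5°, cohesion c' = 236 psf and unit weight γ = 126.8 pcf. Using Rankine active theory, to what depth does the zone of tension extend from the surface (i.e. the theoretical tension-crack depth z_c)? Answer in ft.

K_a = tan²(45° − 24.5°/2) = 0.4137; √K_a = 0.6432.
The active pressure is zero where K_a γ z = 2c√K_a, so z_c = 2c/(γ√K_a) = 2×236/(126.8×0.6432) = 5.787 ft.

5.79 ft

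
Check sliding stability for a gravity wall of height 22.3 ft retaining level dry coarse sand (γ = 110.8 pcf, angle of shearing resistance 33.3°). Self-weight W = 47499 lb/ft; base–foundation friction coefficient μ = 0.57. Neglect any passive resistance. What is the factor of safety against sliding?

K_a = tan²(45° − 33.3°/2) = 0.2911.
P_a = ½K_aγH² = 0.5×0.2911×110.8×22.3² = 8021 lb/ft, acting at H/3 = 7.433 ft above the base.
FS_sliding = μW / P_a = 0.57×47499 / 8021 = 3.376.

3.38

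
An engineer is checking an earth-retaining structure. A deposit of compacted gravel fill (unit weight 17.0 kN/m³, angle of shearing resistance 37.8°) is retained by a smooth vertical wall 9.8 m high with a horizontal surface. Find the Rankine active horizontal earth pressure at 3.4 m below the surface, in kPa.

13.9 kPa

K_a = (1 − sin φ)/(1 + sin φ) = 0.2400.
σ_h = K_a γ z = 0.2400 × 17.0 × 3.4 = 13.87 kPa.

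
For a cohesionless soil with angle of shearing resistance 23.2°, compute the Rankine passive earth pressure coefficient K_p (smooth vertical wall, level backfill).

2.30

K_p = (1 + sin φ)/(1 − sin φ) = tan²(45° + 23.2°/2) = 2.300.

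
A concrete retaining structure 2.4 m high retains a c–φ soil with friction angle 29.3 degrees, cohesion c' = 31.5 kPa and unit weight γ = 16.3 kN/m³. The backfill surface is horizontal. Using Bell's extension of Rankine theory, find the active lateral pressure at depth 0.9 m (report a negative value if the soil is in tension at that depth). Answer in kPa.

-31.9 kPa

K_a = (1 − sin φ)/(1 + sin φ) = 0.3428.
σ_a = K_a γ z − 2c√K_a = 0.3428×16.3×0.9 − 2×31.5×0.5855 = -31.86 kPa.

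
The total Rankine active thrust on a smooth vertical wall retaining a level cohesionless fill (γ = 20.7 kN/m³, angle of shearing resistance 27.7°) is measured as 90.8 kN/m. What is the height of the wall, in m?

K_a = 0.3653. P_a = ½ K_a γ H² ⇒ H = √(2P_a/(K_a γ)).
H = √(2×90.8/(0.3653×20.7)) = 4.900 m.

4.90 m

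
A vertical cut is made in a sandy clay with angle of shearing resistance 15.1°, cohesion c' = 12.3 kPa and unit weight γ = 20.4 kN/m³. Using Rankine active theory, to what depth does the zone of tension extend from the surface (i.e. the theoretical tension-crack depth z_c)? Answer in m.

K_a = tan²(45° − 15.1°/2) = 0.5867; √K_a = 0.7659.
The active pressure is zero where K_a γ z = 2c√K_a, so z_c = 2c/(γ√K_a) = 2×12.3/(20.4×0.7659) = 1.574 m.

1.57 m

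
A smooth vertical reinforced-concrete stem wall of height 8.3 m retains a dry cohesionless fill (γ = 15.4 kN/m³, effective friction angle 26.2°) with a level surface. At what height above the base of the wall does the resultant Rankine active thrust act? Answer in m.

K_a = 0.3874.
The pressure distribution is triangular, so the resultant acts at H/3 above the base = 8.3/3 = 2.767 m.

2.77 m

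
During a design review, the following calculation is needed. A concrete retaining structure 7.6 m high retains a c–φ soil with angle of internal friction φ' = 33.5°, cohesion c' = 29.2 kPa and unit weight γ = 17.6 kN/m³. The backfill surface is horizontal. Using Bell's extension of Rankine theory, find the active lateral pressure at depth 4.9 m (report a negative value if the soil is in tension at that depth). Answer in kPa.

K_a = (1 − sin φ)/(1 + sin φ) = 0.2887.
σ_a = K_a γ z − 2c√K_a = 0.2887×17.6×4.9 − 2×29.2×0.5373 = -6.481 kPa.

-6.48 kPa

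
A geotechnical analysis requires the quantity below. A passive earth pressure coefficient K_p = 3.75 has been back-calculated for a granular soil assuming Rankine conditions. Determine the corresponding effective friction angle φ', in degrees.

K_p = (1+sin φ)/(1−sin φ) ⇒ sin φ = (K_p − 1)/(K_p + 1) = 0.5789.
φ = arcsin(0.5789) = 35.38°.

35.4°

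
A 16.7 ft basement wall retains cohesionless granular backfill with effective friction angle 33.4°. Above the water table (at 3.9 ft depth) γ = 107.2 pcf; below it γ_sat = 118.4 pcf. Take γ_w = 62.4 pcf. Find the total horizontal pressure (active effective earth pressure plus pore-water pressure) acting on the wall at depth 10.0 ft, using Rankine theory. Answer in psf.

601 psf

K_a = (1 − sin φ)/(1 + sin φ) = 0.2899.
γ' = 118.4 − 62.4 = 56.00 pcf.
Effective vertical stress at 10.0 ft: σ'_v = 107.2×3.9 + 56.00×6.10 = 759.7 psf.
σ'_h = K_a σ'_v = 0.2899 × 759.7 = 220.2 psf; u = γ_w × 6.10 = 380.6 psf.
Total σ_h = 220.2 + 380.6 = 600.9 psf.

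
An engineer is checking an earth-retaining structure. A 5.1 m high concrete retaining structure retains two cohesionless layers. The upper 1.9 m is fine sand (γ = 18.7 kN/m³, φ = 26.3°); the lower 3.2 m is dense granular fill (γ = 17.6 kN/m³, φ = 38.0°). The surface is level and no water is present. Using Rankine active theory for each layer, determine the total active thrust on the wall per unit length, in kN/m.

61.5 kN/m

K_a1 = tan²(45°−26.3°/2) = 0.3859; K_a2 = tan²(45°−38.0°/2) = 0.2379.
Layer 1: σ at base = K_a1 γ₁ h₁ = 13.71 kPa; P₁ = ½×13.71×1.9 = 13.03.
Layer 2: σ_v at top = γ₁h₁ = 35.53; σ_h top = K_a2×35.53 = 8.452; σ_h base = K_a2×(35.53+17.6×3.2) = 21.85.
P₂ = ½(8.452+21.85)×3.2 = 48.48. Total P_a = 13.03+48.48 = 61.51 kN/m.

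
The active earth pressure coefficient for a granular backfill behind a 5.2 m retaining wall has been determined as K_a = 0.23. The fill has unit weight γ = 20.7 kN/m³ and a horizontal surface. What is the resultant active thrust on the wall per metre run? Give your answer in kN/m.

P = ½ K_a γ H² = 0.5 × 0.23 × 20.7 × 5.2² = 64.37 kN/m.

64.4 kN/m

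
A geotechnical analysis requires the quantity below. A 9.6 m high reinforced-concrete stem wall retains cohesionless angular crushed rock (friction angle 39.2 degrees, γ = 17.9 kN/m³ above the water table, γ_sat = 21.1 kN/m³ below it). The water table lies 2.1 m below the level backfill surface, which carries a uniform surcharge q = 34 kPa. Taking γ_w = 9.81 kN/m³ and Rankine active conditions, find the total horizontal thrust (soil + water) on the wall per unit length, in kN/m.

K_a = tan²(45° − φ/2) = 0.2255.
γ' = 21.1 − 9.81 = 11.29 kN/m³. h₂ = H − d_w = 7.5 m.
σ'_h: at surface K_a·q = 7.666; at WT K_a(q+γd_w) = 16.14; at base K_a(q+γd_w+γ'h₂) = 35.23 kPa.
P₁ = ½(7.666+16.14)×2.1 = 25.00; P₂ = ½(16.14+35.23)×7.5 = 192.7; P_w = ½γ_w h₂² = 275.9.
Total = 25.00+192.7+275.9 = 493.6 kN/m.

494 kN/m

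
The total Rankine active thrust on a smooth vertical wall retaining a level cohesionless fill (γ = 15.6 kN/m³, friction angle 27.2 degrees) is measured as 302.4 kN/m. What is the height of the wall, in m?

K_a = 0.3726. P_a = ½ K_a γ H² ⇒ H = √(2P_a/(K_a γ)).
H = √(2×302.4/(0.3726×15.6)) = 10.20 m.

10.2 m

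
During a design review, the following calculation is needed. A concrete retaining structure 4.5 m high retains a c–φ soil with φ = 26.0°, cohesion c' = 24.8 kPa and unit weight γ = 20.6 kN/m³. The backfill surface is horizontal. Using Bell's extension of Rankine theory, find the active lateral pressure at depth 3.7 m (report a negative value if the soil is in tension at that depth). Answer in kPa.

K_a = (1 − sin φ)/(1 + sin φ) = 0.3905.
σ_a = K_a γ z − 2c√K_a = 0.3905×20.6×3.7 − 2×24.8×0.6249 = -1.233 kPa.

-1.23 kPa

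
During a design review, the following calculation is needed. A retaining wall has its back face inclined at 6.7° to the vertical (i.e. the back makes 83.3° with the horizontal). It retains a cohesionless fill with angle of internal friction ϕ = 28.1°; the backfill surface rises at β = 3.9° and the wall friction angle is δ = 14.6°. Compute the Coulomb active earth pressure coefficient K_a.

K_a = sin²(α+φ) / [sin²α · sin(α−δ) · (1 + √{sin(φ+δ)sin(φ−β) / (sin(α−δ)sin(α+β))})²].
With α = 83.3°, φ = 28.1°, δ = 14.6°, β = 3.9°: K_a = 0.3944.

0.394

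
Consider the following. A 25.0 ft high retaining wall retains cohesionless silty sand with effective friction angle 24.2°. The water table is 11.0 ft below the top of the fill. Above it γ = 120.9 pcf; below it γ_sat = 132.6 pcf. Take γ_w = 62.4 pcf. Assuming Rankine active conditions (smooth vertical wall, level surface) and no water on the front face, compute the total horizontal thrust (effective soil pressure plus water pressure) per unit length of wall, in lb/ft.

K_a = tan²(45° − φ/2) = 0.4185.
γ' = 132.6 − 62.4 = 70.20 pcf. Depth below WT = 14.0 ft.
σ'_h at WT = K_a γ d_w = 556.6 psf; at base = 556.6 + K_a γ' × 14.0 = 967.9 psf.
P₁ (0–11.0 ft) = ½×556.6×11.0 = 3061. P₂ (11.0–25.0 ft) = ½(556.6+967.9)×14.0 = 10670.
P_w = ½ γ_w h₂² = 0.5×62.4×14.0² = 6115. Total = 3061+10670+6115 = 19850 lb/ft.

19800 lb/ft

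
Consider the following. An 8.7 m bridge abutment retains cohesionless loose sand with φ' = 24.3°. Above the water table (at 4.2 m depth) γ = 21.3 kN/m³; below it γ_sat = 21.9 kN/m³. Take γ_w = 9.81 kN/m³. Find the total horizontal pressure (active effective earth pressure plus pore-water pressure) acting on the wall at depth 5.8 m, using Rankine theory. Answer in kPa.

61.1 kPa

K_a = (1 − sin φ)/(1 + sin φ) = 0.4169.
γ' = 21.9 − 9.81 = 12.09 kN/m³.
Effective vertical stress at 5.8 m: σ'_v = 21.3×4.2 + 12.09×1.60 = 108.8 kPa.
σ'_h = K_a σ'_v = 0.4169 × 108.8 = 45.36 kPa; u = γ_w × 1.60 = 15.70 kPa.
Total σ_h = 45.36 + 15.70 = 61.06 kPa.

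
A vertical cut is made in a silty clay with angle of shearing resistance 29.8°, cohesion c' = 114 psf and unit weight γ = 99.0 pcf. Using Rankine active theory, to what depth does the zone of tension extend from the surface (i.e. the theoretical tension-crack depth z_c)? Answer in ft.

3.97 ft

K_a = tan²(45° − 29.8°/2) = 0.3360; √K_a = 0.5797.
The active pressure is zero where K_a γ z = 2c√K_a, so z_c = 2c/(γ√K_a) = 2×114/(99.0×0.5797) = 3.973 ft.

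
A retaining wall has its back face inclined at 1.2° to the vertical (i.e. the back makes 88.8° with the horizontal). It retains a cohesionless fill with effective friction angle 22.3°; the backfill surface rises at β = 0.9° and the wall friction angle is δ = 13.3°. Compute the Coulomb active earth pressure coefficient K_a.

0.417

K_a = sin²(α+φ) / [sin²α · sin(α−δ) · (1 + √{sin(φ+δ)sin(φ−β) / (sin(α−δ)sin(α+β))})²].
With α = 88.8°, φ = 22.3°, δ = 13.3°, β = 0.9°: K_a = 0.4171.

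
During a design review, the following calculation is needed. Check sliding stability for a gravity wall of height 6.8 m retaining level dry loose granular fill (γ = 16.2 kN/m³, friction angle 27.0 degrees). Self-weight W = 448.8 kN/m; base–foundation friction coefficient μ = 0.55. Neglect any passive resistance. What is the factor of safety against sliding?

1.75

K_a = tan²(45° − 27.0°/2) = 0.3755.
P_a = ½K_aγH² = 0.5×0.3755×16.2×6.8² = 140.7 kN/m, acting at H/3 = 2.267 m above the base.
FS_sliding = μW / P_a = 0.55×448.8 / 140.7 = 1.755.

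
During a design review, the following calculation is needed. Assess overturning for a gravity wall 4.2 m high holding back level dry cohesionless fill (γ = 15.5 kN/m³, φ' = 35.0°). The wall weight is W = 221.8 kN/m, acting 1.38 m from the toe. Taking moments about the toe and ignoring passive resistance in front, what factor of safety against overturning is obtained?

K_a = tan²(45° − 35.0°/2) = 0.2710.
P_a = ½K_aγH² = 0.5×0.2710×15.5×4.2² = 37.05 kN/m, acting at H/3 = 1.400 m above the base.
Overturning moment M_o = P_a × H/3 = 37.05 × 1.400 = 51.87.
Resisting moment M_r = W × 1.38 = 221.8 × 1.38 = 306.1.
FS_overturning = M_r/M_o = 306.1/51.87 = 5.901.

5.90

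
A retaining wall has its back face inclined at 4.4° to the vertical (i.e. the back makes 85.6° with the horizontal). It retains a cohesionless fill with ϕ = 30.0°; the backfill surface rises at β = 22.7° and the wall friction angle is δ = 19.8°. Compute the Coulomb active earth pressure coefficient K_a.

K_a = sin²(α+φ) / [sin²α · sin(α−δ) · (1 + √{sin(φ+δ)sin(φ−β) / (sin(α−δ)sin(α+β))})²].
With α = 85.6°, φ = 30.0°, δ = 19.8°, β = 22.7°: K_a = 0.5034.

0.503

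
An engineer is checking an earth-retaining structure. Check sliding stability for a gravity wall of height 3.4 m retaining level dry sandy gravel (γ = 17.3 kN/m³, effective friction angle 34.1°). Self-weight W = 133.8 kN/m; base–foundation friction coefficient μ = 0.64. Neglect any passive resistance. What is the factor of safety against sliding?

3.04

K_a = tan²(45° − 34.1°/2) = 0.2815.
P_a = ½K_aγH² = 0.5×0.2815×17.3×3.4² = 28.15 kN/m, acting at H/3 = 1.133 m above the base.
FS_sliding = μW / P_a = 0.64×133.8 / 28.15 = 3.042.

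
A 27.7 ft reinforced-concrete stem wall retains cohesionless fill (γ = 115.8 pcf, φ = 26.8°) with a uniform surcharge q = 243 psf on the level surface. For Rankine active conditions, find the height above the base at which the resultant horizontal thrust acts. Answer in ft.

K_a = 0.3785.
Triangular part P₁ = ½K_aγH² = 16810 at H/3 = 9.233 ft; rectangular part P₂ = K_a q H = 2548 at H/2 = 13.85 ft.
ȳ = (P₁·9.233 + P₂·13.85)/(P₁+P₂) = 9.841 ft.

9.84 ft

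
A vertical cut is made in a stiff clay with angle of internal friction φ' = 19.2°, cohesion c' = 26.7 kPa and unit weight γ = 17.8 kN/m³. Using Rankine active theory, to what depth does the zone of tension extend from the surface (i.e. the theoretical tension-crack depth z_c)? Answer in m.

K_a = tan²(45° − 19.2°/2) = 0.5050; √K_a = 0.7107.
The active pressure is zero where K_a γ z = 2c√K_a, so z_c = 2c/(γ√K_a) = 2×26.7/(17.8×0.7107) = 4.221 m.

4.22 m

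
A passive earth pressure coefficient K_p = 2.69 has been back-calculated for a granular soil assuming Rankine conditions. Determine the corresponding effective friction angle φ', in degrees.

K_p = (1+sin φ)/(1−sin φ) ⇒ sin φ = (K_p − 1)/(K_p + 1) = 0.4580.
φ = arcsin(0.4580) = 27.26°.

27.3°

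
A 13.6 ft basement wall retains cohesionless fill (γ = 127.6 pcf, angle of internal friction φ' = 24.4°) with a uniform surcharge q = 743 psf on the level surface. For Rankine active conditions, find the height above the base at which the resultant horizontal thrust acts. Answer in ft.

K_a = 0.4153.
Triangular part P₁ = ½K_aγH² = 4901 at H/3 = 4.533 ft; rectangular part P₂ = K_a q H = 4197 at H/2 = 6.800 ft.
ȳ = (P₁·4.533 + P₂·6.800)/(P₁+P₂) = 5.579 ft.

5.58 ft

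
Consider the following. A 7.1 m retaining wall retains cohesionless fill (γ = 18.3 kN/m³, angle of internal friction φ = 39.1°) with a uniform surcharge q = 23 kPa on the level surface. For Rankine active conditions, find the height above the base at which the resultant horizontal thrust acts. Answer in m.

K_a = 0.2265.
Triangular part P₁ = ½K_aγH² = 104.5 at H/3 = 2.367 m; rectangular part P₂ = K_a q H = 36.99 at H/2 = 3.550 m.
ȳ = (P₁·2.367 + P₂·3.550)/(P₁+P₂) = 2.676 m.

2.68 m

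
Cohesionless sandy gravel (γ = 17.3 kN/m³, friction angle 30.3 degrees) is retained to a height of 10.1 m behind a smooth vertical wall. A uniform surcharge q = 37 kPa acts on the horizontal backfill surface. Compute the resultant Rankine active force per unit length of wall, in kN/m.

414 kN/m

K_a = tan²(45° − φ/2) = 0.3293.
Soil triangle: ½ K_a γ H² = 0.5×0.3293×17.3×10.1² = 290.6 kN/m.
Surcharge rectangle: K_a q H = 0.3293×37×10.1 = 123.1 kN/m.
Total = 290.6 + 123.1 = 413.7 kN/m.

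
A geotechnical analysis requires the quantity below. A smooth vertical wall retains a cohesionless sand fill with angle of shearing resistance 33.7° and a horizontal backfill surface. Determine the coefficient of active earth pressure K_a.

0.286

K_a = tan²(45° − φ/2) = tan²(28.15°) = 0.2863.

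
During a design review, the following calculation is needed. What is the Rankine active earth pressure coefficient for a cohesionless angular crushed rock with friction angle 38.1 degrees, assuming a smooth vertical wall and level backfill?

K_a = tan²(45° − φ/2) = tan²(25.95°) = 0.2368.

0.237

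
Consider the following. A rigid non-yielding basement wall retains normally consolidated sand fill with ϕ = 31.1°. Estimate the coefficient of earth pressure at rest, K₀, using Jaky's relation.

0.483

K₀ = 1 − sin φ' = 1 − sin 31.1° = 0.4835.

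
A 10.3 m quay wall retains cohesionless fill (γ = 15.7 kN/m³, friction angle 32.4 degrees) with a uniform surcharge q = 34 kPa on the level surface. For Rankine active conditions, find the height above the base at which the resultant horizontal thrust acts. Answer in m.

3.94 m

K_a = 0.3022.
Triangular part P₁ = ½K_aγH² = 251.7 at H/3 = 3.433 m; rectangular part P₂ = K_a q H = 105.8 at H/2 = 5.150 m.
ȳ = (P₁·3.433 + P₂·5.150)/(P₁+P₂) = 3.942 m.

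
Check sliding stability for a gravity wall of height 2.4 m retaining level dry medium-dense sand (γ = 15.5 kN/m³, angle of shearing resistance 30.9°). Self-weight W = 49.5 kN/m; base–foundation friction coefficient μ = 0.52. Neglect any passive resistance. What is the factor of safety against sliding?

K_a = tan²(45° − 30.9°/2) = 0.3214.
P_a = ½K_aγH² = 0.5×0.3214×15.5×2.4² = 14.35 kN/m, acting at H/3 = 0.8000 m above the base.
FS_sliding = μW / P_a = 0.52×49.5 / 14.35 = 1.794.

1.79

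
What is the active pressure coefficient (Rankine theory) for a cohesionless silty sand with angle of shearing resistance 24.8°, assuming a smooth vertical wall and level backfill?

0.409

K_a = tan²(45° − φ/2) = tan²(32.60°) = 0.4090.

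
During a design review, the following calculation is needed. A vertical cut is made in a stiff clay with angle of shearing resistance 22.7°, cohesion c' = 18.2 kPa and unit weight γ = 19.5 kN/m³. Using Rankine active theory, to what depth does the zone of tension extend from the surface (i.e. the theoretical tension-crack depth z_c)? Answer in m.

K_a = tan²(45° − 22.7°/2) = 0.4431; √K_a = 0.6657.
The active pressure is zero where K_a γ z = 2c√K_a, so z_c = 2c/(γ√K_a) = 2×18.2/(19.5×0.6657) = 2.804 m.

2.80 m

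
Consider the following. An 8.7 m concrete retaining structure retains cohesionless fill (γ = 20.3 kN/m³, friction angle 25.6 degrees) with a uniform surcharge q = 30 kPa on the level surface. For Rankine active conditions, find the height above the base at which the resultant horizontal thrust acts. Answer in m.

3.27 m

K_a = 0.3966.
Triangular part P₁ = ½K_aγH² = 304.7 at H/3 = 2.900 m; rectangular part P₂ = K_a q H = 103.5 at H/2 = 4.350 m.
ȳ = (P₁·2.900 + P₂·4.350)/(P₁+P₂) = 3.268 m.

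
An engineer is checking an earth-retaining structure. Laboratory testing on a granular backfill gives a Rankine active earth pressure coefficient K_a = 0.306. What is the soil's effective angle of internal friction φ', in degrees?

K_a = tan²(45° − φ/2) ⇒ 45° − φ/2 = arctan(√0.306) = 28.95°.
φ = 2(45° − 28.95°) = 32.10°.

32.1°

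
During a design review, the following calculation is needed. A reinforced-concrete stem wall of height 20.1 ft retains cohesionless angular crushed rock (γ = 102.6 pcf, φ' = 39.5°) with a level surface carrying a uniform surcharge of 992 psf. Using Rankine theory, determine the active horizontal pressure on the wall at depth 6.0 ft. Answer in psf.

K_a = (1 − sin φ)/(1 + sin φ) = 0.2224.
σ_v = γz + q = 102.6 × 6.0 + 992 = 1608 psf.
σ_h = K_a σ_v = 0.2224 × 1608 = 357.6 psf.

358 psf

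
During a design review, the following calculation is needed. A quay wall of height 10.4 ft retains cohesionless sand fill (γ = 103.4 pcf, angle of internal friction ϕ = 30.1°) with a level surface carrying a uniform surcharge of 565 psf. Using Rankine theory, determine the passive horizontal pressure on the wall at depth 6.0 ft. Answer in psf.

3570 psf

K_p = (1 + sin φ)/(1 − sin φ) = 3.012.
σ_v = γz + q = 103.4 × 6.0 + 565 = 1185 psf.
σ_h = K_p σ_v = 3.012 × 1185 = 3571 psf.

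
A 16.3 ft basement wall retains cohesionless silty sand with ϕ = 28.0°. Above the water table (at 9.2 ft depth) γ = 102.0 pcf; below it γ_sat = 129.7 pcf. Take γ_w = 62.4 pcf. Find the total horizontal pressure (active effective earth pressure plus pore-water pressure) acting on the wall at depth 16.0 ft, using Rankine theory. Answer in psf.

928 psf

K_a = (1 − sin φ)/(1 + sin φ) = 0.3610.
γ' = 129.7 − 62.4 = 67.30 pcf.
Effective vertical stress at 16.0 ft: σ'_v = 102.0×9.2 + 67.30×6.80 = 1396 psf.
σ'_h = K_a σ'_v = 0.3610 × 1396 = 504.0 psf; u = γ_w × 6.80 = 424.3 psf.
Total σ_h = 504.0 + 424.3 = 928.3 psf.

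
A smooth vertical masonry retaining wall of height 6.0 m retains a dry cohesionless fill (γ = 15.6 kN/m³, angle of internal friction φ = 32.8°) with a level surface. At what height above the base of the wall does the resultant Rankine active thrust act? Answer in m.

K_a = 0.2973.
The pressure distribution is triangular, so the resultant acts at H/3 above the base = 6.0/3 = 2.000 m.

2.00 m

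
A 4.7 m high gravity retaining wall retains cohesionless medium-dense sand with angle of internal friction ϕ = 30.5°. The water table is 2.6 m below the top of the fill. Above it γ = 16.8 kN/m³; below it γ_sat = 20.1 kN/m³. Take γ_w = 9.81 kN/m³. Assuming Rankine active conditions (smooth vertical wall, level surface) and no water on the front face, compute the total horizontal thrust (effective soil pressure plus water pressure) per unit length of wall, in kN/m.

77.6 kN/m

K_a = tan²(45° − φ/2) = 0.3267.
γ' = 20.1 − 9.81 = 10.29 kN/m³. Depth below WT = 2.1 m.
σ'_h at WT = K_a γ d_w = 14.27 kPa; at base = 14.27 + K_a γ' × 2.1 = 21.33 kPa.
P₁ (0–2.6 m) = ½×14.27×2.6 = 18.55. P₂ (2.6–4.7 m) = ½(14.27+21.33)×2.1 = 37.38.
P_w = ½ γ_w h₂² = 0.5×9.81×2.1² = 21.63. Total = 18.55+37.38+21.63 = 77.56 kN/m.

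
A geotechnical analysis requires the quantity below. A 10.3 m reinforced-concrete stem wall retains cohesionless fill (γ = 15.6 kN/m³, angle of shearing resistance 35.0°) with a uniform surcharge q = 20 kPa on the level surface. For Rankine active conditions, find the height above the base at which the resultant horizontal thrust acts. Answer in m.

3.78 m

K_a = 0.2710.
Triangular part P₁ = ½K_aγH² = 224.2 at H/3 = 3.433 m; rectangular part P₂ = K_a q H = 55.82 at H/2 = 5.150 m.
ȳ = (P₁·3.433 + P₂·5.150)/(P₁+P₂) = 3.776 m.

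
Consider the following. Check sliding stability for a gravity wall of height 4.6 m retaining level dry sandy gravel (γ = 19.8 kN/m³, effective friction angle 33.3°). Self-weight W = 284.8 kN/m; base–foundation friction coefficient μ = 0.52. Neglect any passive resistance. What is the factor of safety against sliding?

2.43

K_a = tan²(45° − 33.3°/2) = 0.2911.
P_a = ½K_aγH² = 0.5×0.2911×19.8×4.6² = 60.99 kN/m, acting at H/3 = 1.533 m above the base.
FS_sliding = μW / P_a = 0.52×284.8 / 60.99 = 2.428.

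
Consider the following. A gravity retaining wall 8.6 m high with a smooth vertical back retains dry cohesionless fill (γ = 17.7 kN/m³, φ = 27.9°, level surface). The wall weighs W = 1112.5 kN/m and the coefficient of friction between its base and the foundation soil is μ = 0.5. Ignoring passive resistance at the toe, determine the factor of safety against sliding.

K_a = tan²(45° − 27.9°/2) = 0.3625.
P_a = ½K_aγH² = 0.5×0.3625×17.7×8.6² = 237.2 kN/m, acting at H/3 = 2.867 m above the base.
FS_sliding = μW / P_a = 0.5×1112.5 / 237.2 = 2.345.

2.34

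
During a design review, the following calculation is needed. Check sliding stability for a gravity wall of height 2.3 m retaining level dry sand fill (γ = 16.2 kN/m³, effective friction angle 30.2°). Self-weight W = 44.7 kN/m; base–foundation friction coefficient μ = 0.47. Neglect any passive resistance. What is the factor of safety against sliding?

K_a = tan²(45° − 30.2°/2) = 0.3307.
P_a = ½K_aγH² = 0.5×0.3307×16.2×2.3² = 14.17 kN/m, acting at H/3 = 0.7667 m above the base.
FS_sliding = μW / P_a = 0.47×44.7 / 14.17 = 1.483.

1.48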